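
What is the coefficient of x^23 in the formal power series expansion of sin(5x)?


The Maclaurin series is sin(t) = sum_{k>=0} (-1)^k t^(2k+1) / (2k+1)!, so substituting t = 5x, only odd powers of x are nonzero, with coefficient of x^(2k+1) equal to (-1)^k 5^(2k+1) / (2k+1)!.
Write 23 = 2*11 + 1, giving the coefficient (-1)^11 * 5^23 / 23! = -11920928955078125/25852016738884976640000 = -19073486328125/41363226782215962624.

-19073486328125/41363226782215962624


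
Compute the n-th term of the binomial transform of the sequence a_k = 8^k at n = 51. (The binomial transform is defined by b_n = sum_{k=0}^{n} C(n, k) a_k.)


With a_k = 8^k, b_n = sum_{k=0}^{n} C(n, k) 8^k = (1 + 8)^n by the binomial theorem.
For n = 51: (1 + 8)^51 = 9^51 = 4638397686588101979328150167890591454318967698009.

4638397686588101979328150167890591454318967698009


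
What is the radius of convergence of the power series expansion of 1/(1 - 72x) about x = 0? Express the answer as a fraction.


Expanding 1/(1 - 72x) = sum_{k>=0} 72^k x^k, the series converges when |72x| < 1, i.e., |x| < 1/72.
So the radius of convergence is 1/72 = 1/72.

1/72


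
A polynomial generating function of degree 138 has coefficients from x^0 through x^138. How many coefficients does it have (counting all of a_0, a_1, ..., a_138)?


A polynomial of degree 138 takes the form a_0 + a_1 x + ... + a_138 x^138.
The number of coefficients is 138 + 1 = 139.

139


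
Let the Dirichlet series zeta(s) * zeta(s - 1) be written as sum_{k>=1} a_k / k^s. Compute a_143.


Convolution gives a_k = sum_{d | k} d * 1 = sum_{d | k} d = sigma(k), the sum of positive divisors of k.
For k = 143, the divisors are 1, 11, 13, 143, so
sigma(143) = 1 + 11 + 13 + 143 = 168.

168


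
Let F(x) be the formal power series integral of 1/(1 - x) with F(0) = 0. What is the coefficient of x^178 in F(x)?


1/(1 - x) = sum_{k>=0} x^k. Integrating termwise and using F(0) = 0 gives
F(x) = sum_{k>=0} x^(k+1) / (k+1) = sum_{m>=1} x^m / m = -ln(1 - x).
So the coefficient of x^178 is 1/178 = 1/178.

1/178


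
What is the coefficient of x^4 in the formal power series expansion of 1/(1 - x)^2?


The expansion 1/(1 - x)^r = sum_{k>=0} C(k + r - 1, r - 1) x^k follows from the multiset / negative-binomial theorem (or from repeated differentiation of the geometric series).
For r = 2 and k = 4:
C(5, 1) = 120 / (1 * 24) = 5.

5


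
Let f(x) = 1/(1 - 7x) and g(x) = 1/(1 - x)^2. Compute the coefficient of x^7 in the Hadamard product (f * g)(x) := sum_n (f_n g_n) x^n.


f has coefficients f_k = 7^k. For g = 1/(1 - x)^2 the coefficient is g_k = C(k + 1, 1) = k + 1. The Hadamard coefficient is (f * g)_k = 7^k * (k + 1).
For k = 7: 7^7 * 8 = 823543 * 8 = 6588344.

6588344


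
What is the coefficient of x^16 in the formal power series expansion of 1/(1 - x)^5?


The negative binomial / multiset identity is
1/(1 - x)^r = sum_{k>=0} C(k + r - 1, r - 1) x^k.
Here r = 5 and k = 16, so the coefficient is
C(16 + 4, 4) = C(20, 4)
= 4845

4845


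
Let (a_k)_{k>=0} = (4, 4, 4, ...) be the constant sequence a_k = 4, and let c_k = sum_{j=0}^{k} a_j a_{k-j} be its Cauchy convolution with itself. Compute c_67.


Since a_j = 4 for all j >= 0, the convolution sum becomes
c_k = sum_{j=0}^{k} 4 * 4 = 16 * (k + 1).
Equivalently, the generating function of (a_k) is 4/(1 - x) and its square is 16/(1 - x)^2 = sum_{k>=0} 16(k + 1) x^k.
For k = 67: 16 * 68 = 1088.

1088


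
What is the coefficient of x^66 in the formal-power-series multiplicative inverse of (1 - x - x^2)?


Let the inverse be f(x) = sum_{k>=0} a_k x^k. From f(x) * (1 - x - x^2) = 1 and matching coefficients:
 x^0: a_0 = 1.
 x^1: a_1 - a_0 = 0, so a_1 = 1.
 x^k (k >= 2): a_k - a_{k-1} - a_{k-2} = 0, i.e. a_k = a_{k-1} + a_{k-2}.
This is the Fibonacci-type recurrence shifted so that a_0 = a_1 = 1.
Iterating: a_0=1, a_1=1, a_2=2, a_3=3, a_4=5, a_5=8, a_6=13, a_7=21, a_8=34, a_9=55, ...
a_66 = 44945570212853.

44945570212853


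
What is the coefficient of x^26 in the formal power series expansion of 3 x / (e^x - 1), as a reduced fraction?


The exponential generating function for Bernoulli numbers is
x / (e^x - 1) = sum_{k>=0} B_k x^k / k!.
So the coefficient of x^26 in 3 x / (e^x - 1) is 3 B_26 / 26!.
Computing: B_26 = 8553103/6, 26! = 403291461126605635584000000, giving
3 * 8553103/6 / 403291461126605635584000000 = 657931/62044840173323943936000000.

657931/62044840173323943936000000


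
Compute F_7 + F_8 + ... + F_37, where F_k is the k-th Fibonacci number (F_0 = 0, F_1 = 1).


Use the identity sum_{k=0}^{N} F_k = F_{N+2} - 1 (which follows from F_{k+2} - F_{k+1} = F_k). Then
sum_{k=7}^{37} F_k = (F_{39} - 1) - (F_{8} - 1) = F_{39} - F_{8}.
Computing: F_{39} = 63245986, F_{8} = 21, so
Sum = 63245986 - 21 = 63245965.

63245965


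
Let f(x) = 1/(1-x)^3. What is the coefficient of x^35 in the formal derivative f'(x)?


Differentiate: d/dx [ 1/(1-x)^r ] = r / (1-x)^(r+1).
Here r = 3, so f'(x) = 3 / (1-x)^4.
The expansion of 1/(1-x)^(r+1) has coefficient of x^n equal to C(n+r, r).
So the coefficient of x^35 in f'(x) is
3 * C(38, 3) = 3 * 8436 = 25308

25308


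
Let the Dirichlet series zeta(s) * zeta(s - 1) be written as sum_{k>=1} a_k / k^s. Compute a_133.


Convolution gives a_k = sum_{d | k} d * 1 = sum_{d | k} d = sigma(k), the sum of positive divisors of k.
For k = 133, the divisors are 1, 7, 19, 133, so
sigma(133) = 1 + 7 + 19 + 133 = 160.

160


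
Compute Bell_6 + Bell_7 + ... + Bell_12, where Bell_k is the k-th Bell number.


Recall Bell_k counts set partitions of a k-set (with Bell_0 = 1 by convention).
Bell_6 through Bell_12: 203, 877, 4140, 21147, 115975, 678570, 4213597
Sum = 203 + 877 + 4140 + 21147 + 115975 + 678570 + 4213597 = 5034509.

5034509


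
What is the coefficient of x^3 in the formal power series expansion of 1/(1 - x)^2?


The expansion 1/(1 - x)^r = sum_{k>=0} C(k + r - 1, r - 1) x^k follows from the multiset / negative-binomial theorem (or from repeated differentiation of the geometric series).
For r = 2 and k = 3:
C(4, 1) = 24 / (1 * 6) = 4.

4


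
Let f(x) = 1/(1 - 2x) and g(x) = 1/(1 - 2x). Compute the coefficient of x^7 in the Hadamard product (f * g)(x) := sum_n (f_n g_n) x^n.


f has coefficients f_k = 2^k and g has coefficients g_k = 2^k, so the Hadamard product has coefficient (f*g)_k = 2^k * 2^k = 4^k.
For k = 7: 4^7 = 16384.

16384


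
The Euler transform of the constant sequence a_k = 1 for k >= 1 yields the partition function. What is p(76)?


The Euler transform converts the sequence a_k = 1 into the number of integer partitions.
Using the recurrence or dynamic programming:
p(76) = 9289091

9289091


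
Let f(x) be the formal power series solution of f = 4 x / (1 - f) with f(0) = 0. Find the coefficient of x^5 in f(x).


Apply Lagrange inversion: f = 4 x * phi(f) with phi(t) = 1/(1 - t), so
[x^n] f = 4^n * (1/n) [t^(n-1)] phi(t)^n = 4^n * (1/n) [t^(n-1)] (1 - t)^(-n) = 4^n * (1/n) C(2n - 2, n - 1) = 4^n * C_{n-1}.
For n = 5: C_4 = C(8, 4) / 5 = 70/5 = 14.
With the 4^5 = 1024 factor, the coefficient is 1024 * 14 = 14336.

14336


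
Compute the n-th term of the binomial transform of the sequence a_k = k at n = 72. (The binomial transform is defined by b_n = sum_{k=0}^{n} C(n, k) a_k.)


With a_k = k, b_n = sum_{k=0}^{n} C(n, k) k. Using k * C(n, k) = n * C(n-1, k-1) gives b_n = n * sum_{k>=1} C(n-1, k-1) = n * 2^(n-1).
For n = 72: 72 * 2^71 = 72 * 2361183241434822606848 = 170005193383307227693056.

170005193383307227693056


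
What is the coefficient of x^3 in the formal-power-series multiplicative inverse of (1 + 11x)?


The inverse is 1/(1 + 11x). Apply the geometric identity 1/(1 - y) = sum_{k>=0} y^k with y = -11x:
1/(1 + 11x) = sum_{k>=0} (-11)^k x^k.
So the coefficient of x^3 is (-11)^3 = -1331.

-1331


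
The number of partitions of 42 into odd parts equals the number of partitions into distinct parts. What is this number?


Computing partitions of 42 into odd parts (1, 3, 5, ...):
Using the generating function prod_{k>=0} 1/(1-x^(2k+1)),
the count is 1426

1426


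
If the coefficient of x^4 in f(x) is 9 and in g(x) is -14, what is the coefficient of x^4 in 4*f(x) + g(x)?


Scalar multiplication scales coefficients: 4 * 9 = 36.
Then add the g coefficient: 36 + -14
= 22

22


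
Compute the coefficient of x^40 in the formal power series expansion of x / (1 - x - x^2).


Let f(x) = sum_{k>=0} a_k x^k. Multiplying f(x) * (1 - x - x^2) = x and matching coefficients gives a_0 = 0, a_1 = 1, and a_k = a_{k-1} + a_{k-2} for k >= 2. These are the Fibonacci numbers F_k.
Iterating from F_0 = 0, F_1 = 1:
F_0=0, F_1=1, F_2=1, F_3=2, F_4=3, F_5=5, F_6=8, F_7=13, F_8=21, F_9=34, ...
F_40 = 102334155.

102334155


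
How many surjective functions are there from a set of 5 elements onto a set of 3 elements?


By inclusion-exclusion on which target elements are missed, the number of surjections from an n-set onto a k-set is
surj(n, k) = sum_{j=0}^{k} (-1)^j C(k, j) (k - j)^n.
Equivalently surj(n, k) = k! * S(n, k), where S(n, k) is the Stirling number of the second kind.
For n = 5, k = 3:
S(5, 3) = 25, so
surj = 3! * 25 = 6 * 25 = 150.

150


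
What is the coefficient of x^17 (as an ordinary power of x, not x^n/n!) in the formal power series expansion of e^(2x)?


The exponential series is e^y = sum_{k>=0} y^k / k!. Substituting y = 2x gives
e^(2x) = sum_{k>=0} 2^k x^k / k!.
So the coefficient of x^n is a^n/n! with a = 2, n = 17:
2^17 / 17! = 131072/355687428096000 = 4/10854718875

4/10854718875


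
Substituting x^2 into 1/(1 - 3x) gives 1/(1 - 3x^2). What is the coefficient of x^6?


The coefficient of x^(2m) in 1/(1 - 3x^2) is 3^m.
With n = 6 = 2*3, the coefficient is 3^3 = 27.

27


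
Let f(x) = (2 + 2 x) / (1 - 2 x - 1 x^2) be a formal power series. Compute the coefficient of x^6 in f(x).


Write f(x) = sum_{k>=0} a_k x^k. Multiplying both sides by 1 - 2 x - 1 x^2 gives
(1 - 2 x - 1 x^2) sum_{k>=0} a_k x^k = 2 + 2 x.
Matching coefficients:
 x^0: a_0 = 2
 x^1: a_1 - 2 a_0 = 2  =>  a_1 = 2*2 + 2 = 6
 x^k (k >= 2): a_k = 2 a_{k-1} + 1 a_{k-2}.
Iterating: a_2 = 14, a_3 = 34, a_4 = 82, a_5 = 198, a_6 = 478.
So the coefficient of x^6 is 478.

478


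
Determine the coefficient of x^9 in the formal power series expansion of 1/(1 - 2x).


The geometric series identity gives 1/(1 - c x) = sum_{k>=0} c^k x^k, so the coefficient of x^k is c^k.
Here c = 2 and k = 9.
Computing: 2^9 = 512

512


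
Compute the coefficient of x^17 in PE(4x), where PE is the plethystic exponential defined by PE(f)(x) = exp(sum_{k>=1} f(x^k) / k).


With f(x) = 4x, the exponent is sum_{k>=1} 4 x^k / k = 4 * (-ln(1 - x)). Exponentiating:
PE(4x) = exp(-4 ln(1 - x)) = 1/(1 - x)^4.
By the negative binomial expansion, [x^n] 1/(1 - x)^4 = C(n + 3, 3).
For n = 17: C(20, 3) = 1140.

1140


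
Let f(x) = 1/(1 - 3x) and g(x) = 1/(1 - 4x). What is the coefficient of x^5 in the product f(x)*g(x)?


The coefficient of x^n in f*g is the Cauchy product: sum_{k=0}^{n} a^k * b^(n-k).
With a=3, b=4, n=5:
sum_{k=0}^{5} 3^k * 4^(5-k)
= 3367

3367


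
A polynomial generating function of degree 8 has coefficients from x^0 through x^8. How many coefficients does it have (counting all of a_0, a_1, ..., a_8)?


A polynomial of degree 8 takes the form a_0 + a_1 x + ... + a_8 x^8.
The number of coefficients is 8 + 1 = 9.

9


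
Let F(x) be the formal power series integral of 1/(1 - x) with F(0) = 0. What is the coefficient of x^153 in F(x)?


1/(1 - x) = sum_{k>=0} x^k. Integrating termwise and using F(0) = 0 gives
F(x) = sum_{k>=0} x^(k+1) / (k+1) = sum_{m>=1} x^m / m = -ln(1 - x).
So the coefficient of x^153 is 1/153 = 1/153.

1/153


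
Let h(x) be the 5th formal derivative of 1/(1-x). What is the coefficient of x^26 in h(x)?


Differentiating 5 times: d^5/dx^5 [1/(1-x)] = 5!/(1-x)^6.
The expansion 1/(1-x)^6 = sum_{k>=0} C(k+5, 5) x^k, so the coefficient of x^n in 5!/(1-x)^6 is 5! * C(n+5, 5).
For n = 26: 120 * C(31, 5) = 120 * 169911 = 20389320

20389320


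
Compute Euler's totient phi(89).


phi(n) counts integers in [1, n] coprime to n. Using the multiplicative formula phi(n) = n * prod_{p | n} (1 - 1/p):
89 = 89, so
phi(89) = 89 * (1 - 1/89) = 88.

88


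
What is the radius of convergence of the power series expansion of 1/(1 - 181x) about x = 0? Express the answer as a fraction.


Expanding 1/(1 - 181x) = sum_{k>=0} 181^k x^k, the series converges when |181x| < 1, i.e., |x| < 1/181.
So the radius of convergence is 1/181 = 1/181.

1/181


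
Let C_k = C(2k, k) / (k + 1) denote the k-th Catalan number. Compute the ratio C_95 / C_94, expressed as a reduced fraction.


Using C_k = (2k)! / (k! (k+1)!), the ratio C_{k+1}/C_k simplifies to
C_{k+1}/C_k = [(2k+2)! / ((k+1)! (k+2)!)] * [k! (k+1)! / (2k)!]
 = (2k+2)(2k+1) / ((k+1)(k+2)) = 2(2k+1) / (k+2).
For k = 94: 2(2*94 + 1) / (94 + 2) = 378/96 = 63/16.

63/16


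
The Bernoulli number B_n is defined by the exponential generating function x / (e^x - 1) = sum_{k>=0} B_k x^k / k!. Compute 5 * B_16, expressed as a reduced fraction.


Bernoulli numbers can also be computed recursively via B_0 = 1 and sum_{j=0}^{m} C(m+1, j) B_j = 0 for m >= 1. Odd-index Bernoulli numbers vanish for k >= 3.
Computing B_16 = -3617/510, so 5 * B_16 = 5 * -3617/510 = -3617/102.

-3617/102


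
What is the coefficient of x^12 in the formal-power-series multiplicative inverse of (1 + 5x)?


The inverse is 1/(1 + 5x). Apply the geometric identity 1/(1 - y) = sum_{k>=0} y^k with y = -5x:
1/(1 + 5x) = sum_{k>=0} (-5)^k x^k.
So the coefficient of x^12 is (-5)^12 = 244140625.

244140625


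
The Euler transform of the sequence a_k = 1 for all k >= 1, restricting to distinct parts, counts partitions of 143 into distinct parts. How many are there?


Partitions of 143 into distinct parts can be computed via generating function.
Product (1+x)(1+x^2)(1+x^3)...
The coefficient of x^143 = 11899934

11899934


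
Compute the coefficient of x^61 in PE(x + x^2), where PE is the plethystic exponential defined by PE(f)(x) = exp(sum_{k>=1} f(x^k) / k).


With f(x) = x + x^2, the exponent is sum_{k>=1} (x^k + x^(2k)) / k = -ln(1 - x) - ln(1 - x^2). Exponentiating:
PE(x + x^2) = 1 / ((1 - x)(1 - x^2)).
This is the generating function for partitions of n into parts of size 1 or 2. The number of 2's can be any j in 0..30, and the rest are 1's, so
[x^61] = floor(61/2) + 1 = 31.

31


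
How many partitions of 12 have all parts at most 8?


Using the generating function (1-x)^(-1)(1-x^2)^(-1)...(1-x^8)^(-1),
the coefficient of x^12 counts these restricted partitions.
Result = 70

70


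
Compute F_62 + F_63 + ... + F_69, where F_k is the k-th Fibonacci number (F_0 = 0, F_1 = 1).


Use the identity sum_{k=0}^{N} F_k = F_{N+2} - 1 (which follows from F_{k+2} - F_{k+1} = F_k). Then
sum_{k=62}^{69} F_k = (F_{71} - 1) - (F_{63} - 1) = F_{71} - F_{63}.
Computing: F_{71} = 308061521170129, F_{63} = 6557470319842, so
Sum = 308061521170129 - 6557470319842 = 301504050850287.

301504050850287


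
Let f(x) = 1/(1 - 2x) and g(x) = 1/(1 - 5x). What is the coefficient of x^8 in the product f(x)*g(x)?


The coefficient of x^n in f*g is the Cauchy product: sum_{k=0}^{n} a^k * b^(n-k).
With a=2, b=5, n=8:
sum_{k=0}^{8} 2^k * 5^(8-k)
= 650871

650871


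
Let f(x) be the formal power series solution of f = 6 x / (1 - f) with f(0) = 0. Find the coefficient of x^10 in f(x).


Apply Lagrange inversion: f = 6 x * phi(f) with phi(t) = 1/(1 - t), so
[x^n] f = 6^n * (1/n) [t^(n-1)] phi(t)^n = 6^n * (1/n) [t^(n-1)] (1 - t)^(-n) = 6^n * (1/n) C(2n - 2, n - 1) = 6^n * C_{n-1}.
For n = 10: C_9 = C(18, 9) / 10 = 48620/10 = 4862.
With the 6^10 = 60466176 factor, the coefficient is 60466176 * 4862 = 293986547712.

293986547712


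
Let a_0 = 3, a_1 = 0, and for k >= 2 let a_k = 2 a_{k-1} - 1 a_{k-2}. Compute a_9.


Iterating the recurrence forward:
a_0 = 3
a_1 = 0
a_2 = 2*0 - 1*3 = -3
a_3 = 2*-3 - 1*0 = -6
a_4 = 2*-6 - 1*-3 = -9
a_5 = 2*-9 - 1*-6 = -12
a_6 = 2*-12 - 1*-9 = -15
a_7 = 2*-15 - 1*-12 = -18
a_8 = 2*-18 - 1*-15 = -21
a_9 = 2*-21 - 1*-18 = -24
So a_9 = -24.

-24


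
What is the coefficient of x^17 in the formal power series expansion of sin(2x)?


The Maclaurin series is sin(t) = sum_{k>=0} (-1)^k t^(2k+1) / (2k+1)!, so substituting t = 2x, only odd powers of x are nonzero, with coefficient of x^(2k+1) equal to (-1)^k 2^(2k+1) / (2k+1)!.
Write 17 = 2*8 + 1, giving the coefficient (-1)^8 * 2^17 / 17! = 131072/355687428096000 = 4/10854718875.

4/10854718875


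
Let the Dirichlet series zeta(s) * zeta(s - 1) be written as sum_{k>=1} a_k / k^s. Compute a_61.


Convolution gives a_k = sum_{d | k} d * 1 = sum_{d | k} d = sigma(k), the sum of positive divisors of k.
For k = 61, the divisors are 1, 61, so
sigma(61) = 1 + 61 = 62.

62


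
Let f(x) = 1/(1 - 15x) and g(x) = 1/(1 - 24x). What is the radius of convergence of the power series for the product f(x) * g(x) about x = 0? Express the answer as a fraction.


The radius of 1/(1 - 15x) is 1/15 (nearest singularity at x = 1/15), and the radius of 1/(1 - 24x) is 1/24.
The product f(x)*g(x) = 1/((1 - 15x)(1 - 24x)) has singularities at both 1/15 and 1/24, so its radius of convergence is the distance to the nearest one:
min(1/15, 1/24) = 1/24.

1/24


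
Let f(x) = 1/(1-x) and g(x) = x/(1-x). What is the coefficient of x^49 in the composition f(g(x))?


First simplify the composition: f(g(x)) = 1/(1 - x/(1-x)) = (1-x)/((1-x) - x) = (1-x)/(1-2x).
Now extract the coefficient. Write (1-x)/(1-2x) = 1/(1-2x) - x/(1-2x).
The coefficient of x^n in 1/(1-2x) is 2^n, and in x/(1-2x) is 2^(n-1) (for n >= 1).
So the coefficient of x^49 is 2^49 - 2^48 = 562949953421312 - 281474976710656 = 281474976710656.

281474976710656


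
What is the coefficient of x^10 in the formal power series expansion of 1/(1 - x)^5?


The negative binomial / multiset identity is
1/(1 - x)^r = sum_{k>=0} C(k + r - 1, r - 1) x^k.
Here r = 5 and k = 10, so the coefficient is
C(10 + 4, 4) = C(14, 4)
= 1001

1001


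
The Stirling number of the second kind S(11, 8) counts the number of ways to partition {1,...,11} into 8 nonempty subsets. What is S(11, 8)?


Using the explicit formula S(n,k) = (1/k!) sum_{j=0}^{k} (-1)^(k-j) C(k,j) j^n:
S(11, 8) = 11880
Equivalently, S(n,k) is n! times the coefficient of x^n in the EGF (e^x - 1)^k / k!.

11880


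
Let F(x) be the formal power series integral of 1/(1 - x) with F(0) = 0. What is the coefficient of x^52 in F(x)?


1/(1 - x) = sum_{k>=0} x^k. Integrating termwise and using F(0) = 0 gives
F(x) = sum_{k>=0} x^(k+1) / (k+1) = sum_{m>=1} x^m / m = -ln(1 - x).
So the coefficient of x^52 is 1/52 = 1/52.

1/52


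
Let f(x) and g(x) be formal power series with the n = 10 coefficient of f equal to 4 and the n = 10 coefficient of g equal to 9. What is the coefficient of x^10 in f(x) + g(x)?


Addition of formal power series is termwise.
The coefficient of x^10 in f + g = 4 + 9
= 13

13


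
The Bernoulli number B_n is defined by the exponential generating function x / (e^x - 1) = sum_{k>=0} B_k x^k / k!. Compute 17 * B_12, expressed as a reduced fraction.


Bernoulli numbers can also be computed recursively via B_0 = 1 and sum_{j=0}^{m} C(m+1, j) B_j = 0 for m >= 1. Odd-index Bernoulli numbers vanish for k >= 3.
Computing B_12 = -691/2730, so 17 * B_12 = 17 * -691/2730 = -11747/2730.

-11747/2730


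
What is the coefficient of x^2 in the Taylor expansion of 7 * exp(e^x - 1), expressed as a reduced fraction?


exp(e^x - 1) = sum_{k>=0} Bell_k x^k / k!, where Bell_k is the k-th Bell number.
So the coefficient of x^2 is 7 * Bell_2 / 2!.
Computing: Bell_2 = 2 and 2! = 2, giving
7 * 2/2 = 7.

7


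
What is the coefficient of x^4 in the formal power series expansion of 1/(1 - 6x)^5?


The general identity 1/(1 - c x)^r = sum_{k>=0} c^k C(k + r - 1, r - 1) x^k follows by substituting y = c x into 1/(1 - y)^r = sum_{k>=0} C(k + r - 1, r - 1) y^k.
For c = 6, r = 5, k = 4:
6^4 * C(8, 4) = 1296 * 70 = 90720.

90720


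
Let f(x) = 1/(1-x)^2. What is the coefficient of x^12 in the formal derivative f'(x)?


Differentiate: d/dx [ 1/(1-x)^r ] = r / (1-x)^(r+1).
Here r = 2, so f'(x) = 2 / (1-x)^3.
The expansion of 1/(1-x)^(r+1) has coefficient of x^n equal to C(n+r, r).
So the coefficient of x^12 in f'(x) is
2 * C(14, 2) = 2 * 91 = 182

182


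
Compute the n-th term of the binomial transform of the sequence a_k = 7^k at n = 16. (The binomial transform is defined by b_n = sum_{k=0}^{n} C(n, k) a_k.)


With a_k = 7^k, b_n = sum_{k=0}^{n} C(n, k) 7^k = (1 + 7)^n by the binomial theorem.
For n = 16: (1 + 7)^16 = 8^16 = 281474976710656.

281474976710656


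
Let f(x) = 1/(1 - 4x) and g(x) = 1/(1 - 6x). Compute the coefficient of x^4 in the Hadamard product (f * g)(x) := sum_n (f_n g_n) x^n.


f has coefficients f_k = 4^k and g has coefficients g_k = 6^k, so the Hadamard product has coefficient (f*g)_k = 4^k * 6^k = 24^k.
For k = 4: 24^4 = 331776.

331776


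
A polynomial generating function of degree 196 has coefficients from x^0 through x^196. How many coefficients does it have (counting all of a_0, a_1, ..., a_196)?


A polynomial of degree 196 takes the form a_0 + a_1 x + ... + a_196 x^196.
The number of coefficients is 196 + 1 = 197.

197


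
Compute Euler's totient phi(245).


phi(n) counts integers in [1, n] coprime to n. Using the multiplicative formula phi(n) = n * prod_{p | n} (1 - 1/p):
245 = 5 * 7^2, so
phi(245) = 245 * (1 - 1/5) * (1 - 1/7) = 168.

168


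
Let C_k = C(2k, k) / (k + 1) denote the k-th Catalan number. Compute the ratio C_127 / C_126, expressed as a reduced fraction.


Using C_k = (2k)! / (k! (k+1)!), the ratio C_{k+1}/C_k simplifies to
C_{k+1}/C_k = [(2k+2)! / ((k+1)! (k+2)!)] * [k! (k+1)! / (2k)!]
 = (2k+2)(2k+1) / ((k+1)(k+2)) = 2(2k+1) / (k+2).
For k = 126: 2(2*126 + 1) / (126 + 2) = 506/128 = 253/64.

253/64


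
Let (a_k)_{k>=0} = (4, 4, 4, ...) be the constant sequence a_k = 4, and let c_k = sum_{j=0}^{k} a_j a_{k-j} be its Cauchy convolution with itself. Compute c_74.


Since a_j = 4 for all j >= 0, the convolution sum becomes
c_k = sum_{j=0}^{k} 4 * 4 = 16 * (k + 1).
Equivalently, the generating function of (a_k) is 4/(1 - x) and its square is 16/(1 - x)^2 = sum_{k>=0} 16(k + 1) x^k.
For k = 74: 16 * 75 = 1200.

1200


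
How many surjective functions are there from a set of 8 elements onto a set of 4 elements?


By inclusion-exclusion on which target elements are missed, the number of surjections from an n-set onto a k-set is
surj(n, k) = sum_{j=0}^{k} (-1)^j C(k, j) (k - j)^n.
Equivalently surj(n, k) = k! * S(n, k), where S(n, k) is the Stirling number of the second kind.
For n = 8, k = 4:
S(8, 4) = 1701, so
surj = 4! * 1701 = 24 * 1701 = 40824.

40824


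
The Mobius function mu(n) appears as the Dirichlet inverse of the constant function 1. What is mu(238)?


238 = 2 * 7 * 17 (all distinct primes).
mu(238) = (-1)^3 = -1

-1


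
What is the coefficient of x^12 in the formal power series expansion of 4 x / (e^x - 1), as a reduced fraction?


The exponential generating function for Bernoulli numbers is
x / (e^x - 1) = sum_{k>=0} B_k x^k / k!.
So the coefficient of x^12 in 4 x / (e^x - 1) is 4 B_12 / 12!.
Computing: B_12 = -691/2730, 12! = 479001600, giving
4 * -691/2730 / 479001600 = -691/326918592000.

-691/326918592000


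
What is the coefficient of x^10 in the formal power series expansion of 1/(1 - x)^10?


The negative binomial / multiset identity is
1/(1 - x)^r = sum_{k>=0} C(k + r - 1, r - 1) x^k.
Here r = 10 and k = 10, so the coefficient is
C(10 + 9, 9) = C(19, 9)
= 92378

92378


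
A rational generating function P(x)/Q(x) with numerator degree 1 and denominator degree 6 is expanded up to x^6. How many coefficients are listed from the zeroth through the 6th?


Expanding up to x^6 gives the coefficients for x^0, x^1, ..., x^6.
That is 6 + 1 = 7 coefficients in total.

7


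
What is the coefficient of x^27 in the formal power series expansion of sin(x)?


The Maclaurin series is sin(t) = sum_{k>=0} (-1)^k t^(2k+1) / (2k+1)!, so substituting t = x, only odd powers of x are nonzero, with coefficient of x^(2k+1) equal to (-1)^k / (2k+1)!.
Write 27 = 2*13 + 1, giving the coefficient (-1)^13 / 27! = -1/10888869450418352160768000000 = -1/10888869450418352160768000000.

-1/10888869450418352160768000000


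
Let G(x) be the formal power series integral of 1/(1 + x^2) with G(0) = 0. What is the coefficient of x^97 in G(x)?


1/(1 + x^2) = sum_{j>=0} (-1)^j x^(2j). Integrating termwise with G(0) = 0:
G(x) = sum_{j>=0} (-1)^j x^(2j+1) / (2j+1) = arctan(x).
Only odd powers are nonzero. For x^97 write 97 = 2*48 + 1, giving
(-1)^48 / 97 = 1/97 = 1/97.

1/97


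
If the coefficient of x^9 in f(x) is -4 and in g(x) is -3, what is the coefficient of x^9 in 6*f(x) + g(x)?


Scalar multiplication scales coefficients: 6 * -4 = -24.
Then add the g coefficient: -24 + -3
= -27

-27


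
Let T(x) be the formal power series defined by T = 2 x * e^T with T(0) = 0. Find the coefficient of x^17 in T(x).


Apply the Lagrange inversion formula: if T = 2 x * phi(T) with phi(t) = e^t, then
[x^n] T = 2^n * (1/n) [t^(n-1)] phi(t)^n = 2^n * (1/n) [t^(n-1)] e^(n t) = 2^n * (1/n) * n^(n-1) / (n-1)! = 2^n * n^(n-1) / n!.
When c = 1 this is the Cayley count of rooted labeled trees on n vertices, divided by n!.
For n = 17: 2^17 * 17^16 / 17! = 131072 * 48661191875666868481/355687428096000 = 11449692206039263172/638512875.

11449692206039263172/638512875


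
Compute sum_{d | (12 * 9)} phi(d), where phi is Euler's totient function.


First, 12 * 9 = 108. One classical identity is sum_{d | n} phi(d) = n (each k in [1, n] has a unique gcd with n, and among the k's with gcd(k, n) = n/d there are phi(d) of them). So the sum equals 108. We also verify directly:
Divisors of 108: 1, 2, 3, 4, 6, 9, 12, 18, 27, 36, 54, 108.
phi values: 1, 1, 2, 2, 2, 6, 4, 6, 18, 12, 18, 36.
Sum = 108.

108


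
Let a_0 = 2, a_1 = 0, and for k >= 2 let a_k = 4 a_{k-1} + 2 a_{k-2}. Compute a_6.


Iterating the recurrence forward:
a_0 = 2
a_1 = 0
a_2 = 4*0 + 2*2 = 4
a_3 = 4*4 + 2*0 = 16
a_4 = 4*16 + 2*4 = 72
a_5 = 4*72 + 2*16 = 320
a_6 = 4*320 + 2*72 = 1424
So a_6 = 1424.

1424


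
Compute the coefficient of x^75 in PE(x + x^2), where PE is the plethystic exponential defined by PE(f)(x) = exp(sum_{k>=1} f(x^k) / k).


With f(x) = x + x^2, the exponent is sum_{k>=1} (x^k + x^(2k)) / k = -ln(1 - x) - ln(1 - x^2). Exponentiating:
PE(x + x^2) = 1 / ((1 - x)(1 - x^2)).
This is the generating function for partitions of n into parts of size 1 or 2. The number of 2's can be any j in 0..37, and the rest are 1's, so
[x^75] = floor(75/2) + 1 = 38.

38


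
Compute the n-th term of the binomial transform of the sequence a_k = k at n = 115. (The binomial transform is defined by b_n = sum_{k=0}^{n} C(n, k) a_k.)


With a_k = k, b_n = sum_{k=0}^{n} C(n, k) k. Using k * C(n, k) = n * C(n-1, k-1) gives b_n = n * sum_{k>=1} C(n-1, k-1) = n * 2^(n-1).
For n = 115: 115 * 2^114 = 115 * 20769187434139310514121985316880384 = 2388456554926020709124028311441244160.

2388456554926020709124028311441244160


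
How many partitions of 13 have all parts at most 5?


Using the generating function (1-x)^(-1)(1-x^2)^(-1)...(1-x^5)^(-1),
the coefficient of x^13 counts these restricted partitions.
Result = 57

57


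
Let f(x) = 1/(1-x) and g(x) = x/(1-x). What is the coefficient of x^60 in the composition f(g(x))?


First simplify the composition: f(g(x)) = 1/(1 - x/(1-x)) = (1-x)/((1-x) - x) = (1-x)/(1-2x).
Now extract the coefficient. Write (1-x)/(1-2x) = 1/(1-2x) - x/(1-2x).
The coefficient of x^n in 1/(1-2x) is 2^n, and in x/(1-2x) is 2^(n-1) (for n >= 1).
So the coefficient of x^60 is 2^60 - 2^59 = 1152921504606846976 - 576460752303423488 = 576460752303423488.

576460752303423488


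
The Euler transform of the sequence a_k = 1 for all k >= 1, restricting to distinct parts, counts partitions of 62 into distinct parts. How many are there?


Partitions of 62 into distinct parts can be computed via generating function.
Product (1+x)(1+x^2)(1+x^3)...
The coefficient of x^62 = 13394

13394


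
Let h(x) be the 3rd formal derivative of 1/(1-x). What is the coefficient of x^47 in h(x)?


Differentiating 3 times: d^3/dx^3 [1/(1-x)] = 3!/(1-x)^4.
The expansion 1/(1-x)^4 = sum_{k>=0} C(k+3, 3) x^k, so the coefficient of x^n in 3!/(1-x)^4 is 3! * C(n+3, 3).
For n = 47: 6 * C(50, 3) = 6 * 19600 = 117600

117600


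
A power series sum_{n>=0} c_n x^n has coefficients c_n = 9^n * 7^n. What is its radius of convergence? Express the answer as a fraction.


By the root test (Cauchy-Hadamard), the radius is R = 1 / limsup_n |c_n|^(1/n).
Here |c_n|^(1/n) = (9^n * 7^n)^(1/n) = 9 * 7 = 63 for all n.
So R = 1/63 = 1/63.

1/63


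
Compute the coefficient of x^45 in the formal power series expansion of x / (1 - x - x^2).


Let f(x) = sum_{k>=0} a_k x^k. Multiplying f(x) * (1 - x - x^2) = x and matching coefficients gives a_0 = 0, a_1 = 1, and a_k = a_{k-1} + a_{k-2} for k >= 2. These are the Fibonacci numbers F_k.
Iterating from F_0 = 0, F_1 = 1:
F_0=0, F_1=1, F_2=1, F_3=2, F_4=3, F_5=5, F_6=8, F_7=13, F_8=21, F_9=34, ...
F_45 = 1134903170.

1134903170


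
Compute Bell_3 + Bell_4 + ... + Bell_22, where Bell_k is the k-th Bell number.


Recall Bell_k counts set partitions of a k-set (with Bell_0 = 1 by convention).
Bell_3 through Bell_22: 5, 15, 52, 203, 877, 4140, 21147, 115975, 678570, 4213597, 27644437, 190899322, 1382958545, 10480142147, 82864869804, 682076806159, 5832742205057, 51724158235372, 474869816156751, 4506715738447323
Sum = 5 + 15 + 52 + 203 + 877 + 4140 + 21147 + 115975 + 678570 + 4213597 + 27644437 + 190899322 + 1382958545 + 10480142147 + 82864869804 + 682076806159 + 5832742205057 + 51724158235372 + 474869816156751 + 4506715738447323 = 5039919483399498.

5039919483399498


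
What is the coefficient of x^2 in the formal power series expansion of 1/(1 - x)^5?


The expansion 1/(1 - x)^r = sum_{k>=0} C(k + r - 1, r - 1) x^k follows from the multiset / negative-binomial theorem (or from repeated differentiation of the geometric series).
For r = 5 and k = 2:
C(6, 4) = 720 / (24 * 2) = 15.

15


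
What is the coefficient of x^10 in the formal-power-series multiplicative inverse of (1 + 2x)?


The inverse is 1/(1 + 2x). Apply the geometric identity 1/(1 - y) = sum_{k>=0} y^k with y = -2x:
1/(1 + 2x) = sum_{k>=0} (-2)^k x^k.
So the coefficient of x^10 is (-2)^10 = 1024.

1024


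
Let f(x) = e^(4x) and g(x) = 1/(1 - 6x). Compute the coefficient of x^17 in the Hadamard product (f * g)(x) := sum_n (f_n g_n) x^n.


Expanding: f_k = 4^k/k! (from e^(4x)) and g_k = 6^k (from 1/(1 - 6x)). So the Hadamard coefficient (f * g)_k = 4^k 6^k / k! = (24)^k / k!.
For k = 17: 24^17/17! = 290797794982682557415424/355687428096000 = 12173449145352192/14889875.

12173449145352192/14889875


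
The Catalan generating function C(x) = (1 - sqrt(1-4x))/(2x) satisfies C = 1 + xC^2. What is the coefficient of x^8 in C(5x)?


Substituting x -> 5x scales the n-th coefficient by 5^n, so [x^8] C(5x) = 5^8 * C_8.
C_8 = C(2*8, 8)/(9) = 12870/9 = 1430.
So 5^8 * 1430 = 390625 * 1430 = 558593750.

558593750


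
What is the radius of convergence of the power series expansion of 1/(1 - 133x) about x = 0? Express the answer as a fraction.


Expanding 1/(1 - 133x) = sum_{k>=0} 133^k x^k, the series converges when |133x| < 1, i.e., |x| < 1/133.
So the radius of convergence is 1/133 = 1/133.

1/133


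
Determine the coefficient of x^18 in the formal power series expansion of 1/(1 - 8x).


The geometric series identity gives 1/(1 - c x) = sum_{k>=0} c^k x^k, so the coefficient of x^k is c^k.
Here c = 8 and k = 18.
Computing: 8^18 = 18014398509481984

18014398509481984


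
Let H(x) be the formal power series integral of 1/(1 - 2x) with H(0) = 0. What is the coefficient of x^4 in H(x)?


1/(1 - 2x) = sum_{k>=0} 2^k x^k. Integrating termwise with H(0) = 0:
H(x) = sum_{k>=0} 2^k x^(k+1) / (k+1) = sum_{m>=1} 2^(m-1) x^m / m.
For m = 4: 2^3/4 = 8/4 = 2.

2


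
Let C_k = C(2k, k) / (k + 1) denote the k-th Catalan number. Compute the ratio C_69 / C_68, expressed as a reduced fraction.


Using C_k = (2k)! / (k! (k+1)!), the ratio C_{k+1}/C_k simplifies to
C_{k+1}/C_k = [(2k+2)! / ((k+1)! (k+2)!)] * [k! (k+1)! / (2k)!]
 = (2k+2)(2k+1) / ((k+1)(k+2)) = 2(2k+1) / (k+2).
For k = 68: 2(2*68 + 1) / (68 + 2) = 274/70 = 137/35.

137/35


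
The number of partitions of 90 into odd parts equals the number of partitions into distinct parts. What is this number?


Computing partitions of 90 into odd parts (1, 3, 5, ...):
Using the generating function prod_{k>=0} 1/(1-x^(2k+1)),
the count is 189586

189586


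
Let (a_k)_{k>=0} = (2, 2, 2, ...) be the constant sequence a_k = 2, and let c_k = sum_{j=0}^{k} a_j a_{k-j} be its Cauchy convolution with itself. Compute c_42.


Since a_j = 2 for all j >= 0, the convolution sum becomes
c_k = sum_{j=0}^{k} 2 * 2 = 4 * (k + 1).
Equivalently, the generating function of (a_k) is 2/(1 - x) and its square is 4/(1 - x)^2 = sum_{k>=0} 4(k + 1) x^k.
For k = 42: 4 * 43 = 172.

172


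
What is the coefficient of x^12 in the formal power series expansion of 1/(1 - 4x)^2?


The general identity 1/(1 - c x)^r = sum_{k>=0} c^k C(k + r - 1, r - 1) x^k follows by substituting y = c x into 1/(1 - y)^r = sum_{k>=0} C(k + r - 1, r - 1) y^k.
For c = 4, r = 2, k = 12:
4^12 * C(13, 1) = 16777216 * 13 = 218103808.

218103808


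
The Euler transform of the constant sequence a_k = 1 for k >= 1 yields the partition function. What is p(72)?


The Euler transform converts the sequence a_k = 1 into the number of integer partitions.
Using the recurrence or dynamic programming:
p(72) = 5392783

5392783


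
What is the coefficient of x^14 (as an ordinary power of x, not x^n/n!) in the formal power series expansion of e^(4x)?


The exponential series is e^y = sum_{k>=0} y^k / k!. Substituting y = 4x gives
e^(4x) = sum_{k>=0} 4^k x^k / k!.
So the coefficient of x^n is a^n/n! with a = 4, n = 14:
4^14 / 14! = 268435456/87178291200 = 131072/42567525

131072/42567525


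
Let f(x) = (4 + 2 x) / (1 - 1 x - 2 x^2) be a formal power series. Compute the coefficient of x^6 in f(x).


Write f(x) = sum_{k>=0} a_k x^k. Multiplying both sides by 1 - 1 x - 2 x^2 gives
(1 - 1 x - 2 x^2) sum_{k>=0} a_k x^k = 4 + 2 x.
Matching coefficients:
 x^0: a_0 = 4
 x^1: a_1 - 1 a_0 = 2  =>  a_1 = 1*4 + 2 = 6
 x^k (k >= 2): a_k = 1 a_{k-1} + 2 a_{k-2}.
Iterating: a_2 = 14, a_3 = 26, a_4 = 54, a_5 = 106, a_6 = 214.
So the coefficient of x^6 is 214.

214


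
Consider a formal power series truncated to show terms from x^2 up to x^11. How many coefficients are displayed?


From x^2 to x^11 inclusive, the count is 11 - 2 + 1 = 10.

10


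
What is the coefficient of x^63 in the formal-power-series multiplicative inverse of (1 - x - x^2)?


Let the inverse be f(x) = sum_{k>=0} a_k x^k. From f(x) * (1 - x - x^2) = 1 and matching coefficients:
 x^0: a_0 = 1.
 x^1: a_1 - a_0 = 0, so a_1 = 1.
 x^k (k >= 2): a_k - a_{k-1} - a_{k-2} = 0, i.e. a_k = a_{k-1} + a_{k-2}.
This is the Fibonacci-type recurrence shifted so that a_0 = a_1 = 1.
Iterating: a_0=1, a_1=1, a_2=2, a_3=3, a_4=5, a_5=8, a_6=13, a_7=21, a_8=34, a_9=55, ...
a_63 = 10610209857723.

10610209857723


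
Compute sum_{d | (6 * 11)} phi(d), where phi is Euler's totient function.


First, 6 * 11 = 66. One classical identity is sum_{d | n} phi(d) = n (each k in [1, n] has a unique gcd with n, and among the k's with gcd(k, n) = n/d there are phi(d) of them). So the sum equals 66. We also verify directly:
Divisors of 66: 1, 2, 3, 6, 11, 22, 33, 66.
phi values: 1, 1, 2, 2, 10, 10, 20, 20.
Sum = 66.

66


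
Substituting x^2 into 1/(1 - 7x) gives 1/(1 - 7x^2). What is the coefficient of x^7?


Since 1/(1 - 7x^2) only has even powers of x,
the coefficient of x^7 (odd) is 0.

0


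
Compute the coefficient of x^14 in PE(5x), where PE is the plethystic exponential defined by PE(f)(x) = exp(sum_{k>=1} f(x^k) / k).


With f(x) = 5x, the exponent is sum_{k>=1} 5 x^k / k = 5 * (-ln(1 - x)). Exponentiating:
PE(5x) = exp(-5 ln(1 - x)) = 1/(1 - x)^5.
By the negative binomial expansion, [x^n] 1/(1 - x)^5 = C(n + 4, 4).
For n = 14: C(18, 4) = 3060.

3060


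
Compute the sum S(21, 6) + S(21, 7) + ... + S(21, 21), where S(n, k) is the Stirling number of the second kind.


By definition, S(n, k) counts partitions of an n-set into exactly k nonempty blocks.
Computing row n = 21 for k = 6..21:
S(21, k): 26585679462804, 82310957214948, 132511015347084, 123272476465204, 71187132291275, 26826851689001, 6833042030178, 1204909218331, 149304004500, 13087462580, 809944464, 34952799, 1023435, 19285, 210, 1
Sum = 470895301126099.

470895301126099


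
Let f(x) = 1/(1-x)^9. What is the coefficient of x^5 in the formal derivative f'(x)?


Differentiate: d/dx [ 1/(1-x)^r ] = r / (1-x)^(r+1).
Here r = 9, so f'(x) = 9 / (1-x)^10.
The expansion of 1/(1-x)^(r+1) has coefficient of x^n equal to C(n+r, r).
So the coefficient of x^5 in f'(x) is
9 * C(14, 9) = 9 * 2002 = 18018

18018


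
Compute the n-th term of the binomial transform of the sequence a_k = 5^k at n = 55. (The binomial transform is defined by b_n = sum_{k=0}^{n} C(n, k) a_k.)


With a_k = 5^k, b_n = sum_{k=0}^{n} C(n, k) 5^k = (1 + 5)^n by the binomial theorem.
For n = 55: (1 + 5)^55 = 6^55 = 6285195213566005335561053533150026217291776.

6285195213566005335561053533150026217291776


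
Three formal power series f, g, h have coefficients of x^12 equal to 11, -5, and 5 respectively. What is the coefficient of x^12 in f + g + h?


Series addition is componentwise:
11 + -5 + 5
= 11

11


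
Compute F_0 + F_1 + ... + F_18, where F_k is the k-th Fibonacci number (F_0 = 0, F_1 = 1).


Use the identity sum_{k=0}^{N} F_k = F_{N+2} - 1 (which follows from F_{k+2} - F_{k+1} = F_k). Then
sum_{k=0}^{18} F_k = (F_{20} - 1) - (F_{1} - 1) = F_{20} - F_{1}.
Computing: F_{20} = 6765, F_{1} = 1, so
Sum = 6765 - 1 = 6764.

6764


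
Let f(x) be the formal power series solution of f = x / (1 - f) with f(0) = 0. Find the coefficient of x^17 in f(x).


Apply Lagrange inversion: f = x * phi(f) with phi(t) = 1/(1 - t), so
[x^n] f = (1/n) [t^(n-1)] phi(t)^n = (1/n) [t^(n-1)] (1 - t)^(-n) = (1/n) C(2n - 2, n - 1) = C_{n-1}.
For n = 17: C_16 = C(32, 16) / 17 = 601080390/17 = 35357670 = 35357670.

35357670


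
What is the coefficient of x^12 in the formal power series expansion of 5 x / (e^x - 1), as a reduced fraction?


The exponential generating function for Bernoulli numbers is
x / (e^x - 1) = sum_{k>=0} B_k x^k / k!.
So the coefficient of x^12 in 5 x / (e^x - 1) is 5 B_12 / 12!.
Computing: B_12 = -691/2730, 12! = 479001600, giving
5 * -691/2730 / 479001600 = -691/261534873600.

-691/261534873600


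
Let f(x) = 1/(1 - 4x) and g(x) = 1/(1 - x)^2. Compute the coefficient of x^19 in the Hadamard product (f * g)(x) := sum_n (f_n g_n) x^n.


f has coefficients f_k = 4^k. For g = 1/(1 - x)^2 the coefficient is g_k = C(k + 1, 1) = k + 1. The Hadamard coefficient is (f * g)_k = 4^k * (k + 1).
For k = 19: 4^19 * 20 = 274877906944 * 20 = 5497558138880.

5497558138880


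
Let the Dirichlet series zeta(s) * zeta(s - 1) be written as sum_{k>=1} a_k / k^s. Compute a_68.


Convolution gives a_k = sum_{d | k} d * 1 = sum_{d | k} d = sigma(k), the sum of positive divisors of k.
For k = 68, the divisors are 1, 2, 4, 17, 34, 68, so
sigma(68) = 1 + 2 + 4 + 17 + 34 + 68 = 126.

126


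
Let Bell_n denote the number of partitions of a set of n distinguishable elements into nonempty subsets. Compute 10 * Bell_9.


Bell_9 can be computed from the Bell triangle or from Dobinski's identity Bell_n = (1/e) * sum_{k>=0} k^n / k!.
Computing Bell_9 = 21147.
Then 10 * 21147 = 211470.

211470
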